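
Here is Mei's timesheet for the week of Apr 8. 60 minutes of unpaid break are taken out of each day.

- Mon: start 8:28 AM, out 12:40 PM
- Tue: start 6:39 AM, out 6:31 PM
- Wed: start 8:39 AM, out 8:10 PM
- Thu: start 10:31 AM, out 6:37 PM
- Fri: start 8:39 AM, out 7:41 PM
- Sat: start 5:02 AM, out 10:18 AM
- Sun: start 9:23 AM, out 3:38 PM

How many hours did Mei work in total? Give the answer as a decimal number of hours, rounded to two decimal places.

Mon: 8:28 AM–12:40 PM = 4 h 12 min; less 60 min break → 3 h 12 min
Tue: 6:39 AM–6:31 PM = 11 h 52 min; less 60 min break → 10 h 52 min
Wed: 8:39 AM–8:10 PM = 11 h 31 min; less 60 min break → 10 h 31 min
Thu: 10:31 AM–6:37 PM = 8 h 6 min; less 60 min break → 7 h 6 min
Fri: 8:39 AM–7:41 PM = 11 h 2 min; less 60 min break → 10 h 2 min
Sat: 5:02 AM–10:18 AM = 5 h 16 min; less 60 min break → 4 h 16 min
Sun: 9:23 AM–3:38 PM = 6 h 15 min; less 60 min break → 5 h 15 min
Total: 3 h 12 min + 10 h 52 min + 10 h 31 min + 7 h 6 min + 10 h 2 min + 4 h 16 min + 5 h 15 min = 51 h 14 min.

51.23 hours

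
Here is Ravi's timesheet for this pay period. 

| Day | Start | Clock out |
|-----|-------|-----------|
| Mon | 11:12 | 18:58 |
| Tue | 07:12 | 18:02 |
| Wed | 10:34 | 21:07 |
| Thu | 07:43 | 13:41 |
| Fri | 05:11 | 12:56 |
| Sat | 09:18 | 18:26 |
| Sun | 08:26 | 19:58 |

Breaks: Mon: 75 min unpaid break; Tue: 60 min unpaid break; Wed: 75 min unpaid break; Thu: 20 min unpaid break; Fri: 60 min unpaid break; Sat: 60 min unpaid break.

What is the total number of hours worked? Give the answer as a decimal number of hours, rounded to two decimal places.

Mon: 11:12–18:58 = 7 h 46 min; less 75 min break → 6 h 31 min
Tue: 07:12–18:02 = 10 h 50 min; less 60 min break → 9 h 50 min
Wed: 10:34–21:07 = 10 h 33 min; less 75 min break → 9 h 18 min
Thu: 07:43–13:41 = 5 h 58 min; less 20 min break → 5 h 38 min
Fri: 05:11–12:56 = 7 h 45 min; less 60 min break → 6 h 45 min
Sat: 09:18–18:26 = 9 h 8 min; less 60 min break → 8 h 8 min
Sun: 08:26–19:58 = 11 h 32 min
Total: 6 h 31 min + 9 h 50 min + 9 h 18 min + 5 h 38 min + 6 h 45 min + 8 h 8 min + 11 h 32 min = 57 h 42 min.

57.70 hours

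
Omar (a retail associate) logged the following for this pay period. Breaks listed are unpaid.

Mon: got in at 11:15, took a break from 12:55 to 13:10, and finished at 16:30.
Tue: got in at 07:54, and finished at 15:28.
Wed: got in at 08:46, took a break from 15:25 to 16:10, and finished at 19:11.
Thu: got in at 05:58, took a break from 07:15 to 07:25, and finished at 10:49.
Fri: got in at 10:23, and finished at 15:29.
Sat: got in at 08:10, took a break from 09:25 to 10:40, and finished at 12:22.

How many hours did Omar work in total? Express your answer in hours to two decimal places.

34.97 hours

Mon: 11:15–16:30 = 5 h 15 min; less 15 min break → 5 h 0 min
Tue: 07:54–15:28 = 7 h 34 min
Wed: 08:46–19:11 = 10 h 25 min; less 45 min break → 9 h 40 min
Thu: 05:58–10:49 = 4 h 51 min; less 10 min break → 4 h 41 min
Fri: 10:23–15:29 = 5 h 6 min
Sat: 08:10–12:22 = 4 h 12 min; less 75 min break → 2 h 57 min
Total: 5 h 0 min + 7 h 34 min + 9 h 40 min + 4 h 41 min + 5 h 6 min + 2 h 57 min = 34 h 58 min.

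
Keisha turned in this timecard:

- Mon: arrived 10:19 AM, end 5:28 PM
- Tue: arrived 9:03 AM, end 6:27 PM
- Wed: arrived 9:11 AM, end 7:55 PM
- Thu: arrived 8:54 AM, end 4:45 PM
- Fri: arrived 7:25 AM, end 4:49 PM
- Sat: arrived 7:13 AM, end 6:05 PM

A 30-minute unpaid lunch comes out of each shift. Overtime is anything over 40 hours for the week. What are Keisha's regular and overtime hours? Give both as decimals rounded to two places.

Regular 40.00 hours, overtime 12.40 hours

Mon: 10:19 AM–5:28 PM = 7 h 9 min; less 30 min break → 6 h 39 min
Tue: 9:03 AM–6:27 PM = 9 h 24 min; less 30 min break → 8 h 54 min
Wed: 9:11 AM–7:55 PM = 10 h 44 min; less 30 min break → 10 h 14 min
Thu: 8:54 AM–4:45 PM = 7 h 51 min; less 30 min break → 7 h 21 min
Fri: 7:25 AM–4:49 PM = 9 h 24 min; less 30 min break → 8 h 54 min
Sat: 7:13 AM–6:05 PM = 10 h 52 min; less 30 min break → 10 h 22 min
Total worked: 52 h 24 min = 52.40 h.
Threshold 40 h → overtime 12 h 24 min, regular 40 h 0 min.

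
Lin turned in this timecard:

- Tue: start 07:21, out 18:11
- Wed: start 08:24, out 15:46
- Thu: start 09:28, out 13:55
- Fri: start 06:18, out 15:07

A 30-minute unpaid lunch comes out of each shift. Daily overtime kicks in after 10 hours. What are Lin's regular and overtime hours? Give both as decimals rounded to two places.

Regular 29.13 hours, overtime 0.33 hours

Tue: 07:21–18:11 = 10 h 50 min; less 30 min break → 10 h 20 min
Wed: 08:24–15:46 = 7 h 22 min; less 30 min break → 6 h 52 min
Thu: 09:28–13:55 = 4 h 27 min; less 30 min break → 3 h 57 min
Fri: 06:18–15:07 = 8 h 49 min; less 30 min break → 8 h 19 min
Tue reg 10 h 0 min / OT 0 h 20 min; Wed reg 6 h 52 min / OT 0 h 0 min; Thu reg 3 h 57 min / OT 0 h 0 min; Fri reg 8 h 19 min / OT 0 h 0 min.
Totals: regular 29 h 8 min, overtime 0 h 20 min.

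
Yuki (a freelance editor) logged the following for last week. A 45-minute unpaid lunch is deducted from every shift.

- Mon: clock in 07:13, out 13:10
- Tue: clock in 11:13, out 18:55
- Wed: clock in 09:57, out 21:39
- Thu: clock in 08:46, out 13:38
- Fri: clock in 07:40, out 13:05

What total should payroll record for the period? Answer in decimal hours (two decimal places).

Mon: 07:13–13:10 = 5 h 57 min; less 45 min break → 5 h 12 min
Tue: 11:13–18:55 = 7 h 42 min; less 45 min break → 6 h 57 min
Wed: 09:57–21:39 = 11 h 42 min; less 45 min break → 10 h 57 min
Thu: 08:46–13:38 = 4 h 52 min; less 45 min break → 4 h 7 min
Fri: 07:40–13:05 = 5 h 25 min; less 45 min break → 4 h 40 min
Total: 5 h 12 min + 6 h 57 min + 10 h 57 min + 4 h 7 min + 4 h 40 min = 31 h 53 min.

31.88 hours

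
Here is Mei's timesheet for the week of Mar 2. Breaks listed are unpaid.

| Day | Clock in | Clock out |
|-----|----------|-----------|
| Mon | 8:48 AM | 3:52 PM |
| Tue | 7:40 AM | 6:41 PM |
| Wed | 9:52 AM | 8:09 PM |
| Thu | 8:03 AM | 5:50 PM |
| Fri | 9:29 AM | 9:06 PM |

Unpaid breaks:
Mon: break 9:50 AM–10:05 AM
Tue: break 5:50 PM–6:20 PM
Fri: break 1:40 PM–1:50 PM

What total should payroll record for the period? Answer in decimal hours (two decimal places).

Mon: 8:48 AM–3:52 PM = 7 h 4 min; less 15 min break → 6 h 49 min
Tue: 7:40 AM–6:41 PM = 11 h 1 min; less 30 min break → 10 h 31 min
Wed: 9:52 AM–8:09 PM = 10 h 17 min
Thu: 8:03 AM–5:50 PM = 9 h 47 min
Fri: 9:29 AM–9:06 PM = 11 h 37 min; less 10 min break → 11 h 27 min
Total: 6 h 49 min + 10 h 31 min + 10 h 17 min + 9 h 47 min + 11 h 27 min = 48 h 51 min.

48.85 hours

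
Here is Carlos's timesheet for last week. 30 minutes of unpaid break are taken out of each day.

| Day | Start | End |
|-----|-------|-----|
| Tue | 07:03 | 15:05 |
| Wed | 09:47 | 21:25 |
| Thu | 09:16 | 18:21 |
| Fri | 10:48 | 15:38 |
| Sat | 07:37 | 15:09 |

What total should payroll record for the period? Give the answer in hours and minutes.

38 h 37 min

Tue: 07:03–15:05 = 8 h 2 min; less 30 min break → 7 h 32 min
Wed: 09:47–21:25 = 11 h 38 min; less 30 min break → 11 h 8 min
Thu: 09:16–18:21 = 9 h 5 min; less 30 min break → 8 h 35 min
Fri: 10:48–15:38 = 4 h 50 min; less 30 min break → 4 h 20 min
Sat: 07:37–15:09 = 7 h 32 min; less 30 min break → 7 h 2 min
Total: 7 h 32 min + 11 h 8 min + 8 h 35 min + 4 h 20 min + 7 h 2 min = 38 h 37 min.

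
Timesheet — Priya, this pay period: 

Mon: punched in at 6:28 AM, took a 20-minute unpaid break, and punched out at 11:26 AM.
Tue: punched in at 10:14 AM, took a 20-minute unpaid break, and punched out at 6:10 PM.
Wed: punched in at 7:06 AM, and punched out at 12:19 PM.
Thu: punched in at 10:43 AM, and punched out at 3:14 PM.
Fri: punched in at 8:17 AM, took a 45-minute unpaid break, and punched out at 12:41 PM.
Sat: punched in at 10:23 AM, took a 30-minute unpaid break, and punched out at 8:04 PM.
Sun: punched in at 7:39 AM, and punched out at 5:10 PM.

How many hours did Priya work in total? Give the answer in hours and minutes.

44 h 19 min

Mon: 6:28 AM–11:26 AM = 4 h 58 min; less 20 min break → 4 h 38 min
Tue: 10:14 AM–6:10 PM = 7 h 56 min; less 20 min break → 7 h 36 min
Wed: 7:06 AM–12:19 PM = 5 h 13 min
Thu: 10:43 AM–3:14 PM = 4 h 31 min
Fri: 8:17 AM–12:41 PM = 4 h 24 min; less 45 min break → 3 h 39 min
Sat: 10:23 AM–8:04 PM = 9 h 41 min; less 30 min break → 9 h 11 min
Sun: 7:39 AM–5:10 PM = 9 h 31 min
Total: 4 h 38 min + 7 h 36 min + 5 h 13 min + 4 h 31 min + 3 h 39 min + 9 h 11 min + 9 h 31 min = 44 h 19 min.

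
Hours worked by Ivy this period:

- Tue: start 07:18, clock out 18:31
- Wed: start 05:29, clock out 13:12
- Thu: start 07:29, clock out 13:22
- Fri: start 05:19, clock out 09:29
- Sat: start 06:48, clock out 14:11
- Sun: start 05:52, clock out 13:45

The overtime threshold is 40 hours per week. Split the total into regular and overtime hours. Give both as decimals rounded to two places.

Tue: 07:18–18:31 = 11 h 13 min
Wed: 05:29–13:12 = 7 h 43 min
Thu: 07:29–13:22 = 5 h 53 min
Fri: 05:19–09:29 = 4 h 10 min
Sat: 06:48–14:11 = 7 h 23 min
Sun: 05:52–13:45 = 7 h 53 min
Total worked: 44 h 15 min = 44.25 h.
Threshold 40 h → overtime 4 h 15 min, regular 40 h 0 min.

Regular 40.00 hours, overtime 4.25 hours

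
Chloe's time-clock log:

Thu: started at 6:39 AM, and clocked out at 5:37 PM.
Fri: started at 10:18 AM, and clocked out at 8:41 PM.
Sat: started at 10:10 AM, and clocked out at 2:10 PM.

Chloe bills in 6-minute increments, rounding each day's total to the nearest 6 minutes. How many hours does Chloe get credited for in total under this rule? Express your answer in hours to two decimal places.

25.40 hours

Thu: 6:39 AM–5:37 PM = 10 h 58 min → rounds to 11 h 0 min
Fri: 10:18 AM–8:41 PM = 10 h 23 min → rounds to 10 h 24 min
Sat: 10:10 AM–2:10 PM = 4 h 0 min → rounds to 4 h 0 min
Total credited: 25 h 24 min.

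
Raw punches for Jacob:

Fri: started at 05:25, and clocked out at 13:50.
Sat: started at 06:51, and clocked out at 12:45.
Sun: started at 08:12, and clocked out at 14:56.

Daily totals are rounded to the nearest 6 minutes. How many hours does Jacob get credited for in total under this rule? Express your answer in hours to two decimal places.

Fri: 05:25–13:50 = 8 h 25 min → rounds to 8 h 24 min
Sat: 06:51–12:45 = 5 h 54 min → rounds to 5 h 54 min
Sun: 08:12–14:56 = 6 h 44 min → rounds to 6 h 42 min
Total credited: 21 h 0 min.

21.00 hours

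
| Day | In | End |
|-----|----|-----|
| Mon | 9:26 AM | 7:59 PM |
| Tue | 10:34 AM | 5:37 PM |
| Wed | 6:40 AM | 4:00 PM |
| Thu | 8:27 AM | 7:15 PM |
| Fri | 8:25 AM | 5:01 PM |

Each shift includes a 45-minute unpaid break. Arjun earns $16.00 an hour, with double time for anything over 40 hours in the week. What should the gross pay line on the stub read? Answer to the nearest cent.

Mon: 9:26 AM–7:59 PM = 10 h 33 min; less 45 min break → 9 h 48 min
Tue: 10:34 AM–5:37 PM = 7 h 3 min; less 45 min break → 6 h 18 min
Wed: 6:40 AM–4:00 PM = 9 h 20 min; less 45 min break → 8 h 35 min
Thu: 8:27 AM–7:15 PM = 10 h 48 min; less 45 min break → 10 h 3 min
Fri: 8:25 AM–5:01 PM = 8 h 36 min; less 45 min break → 7 h 51 min
Total worked: 42 h 35 min = 2555 min.
Regular 40 h 0 min = 2400 min at $16.00/h; overtime 2 h 35 min = 155 min at $32.00/h.
Pay = (2400 × $16.00 + 155 × $32.00) ÷ 60 = $722.67.

$722.67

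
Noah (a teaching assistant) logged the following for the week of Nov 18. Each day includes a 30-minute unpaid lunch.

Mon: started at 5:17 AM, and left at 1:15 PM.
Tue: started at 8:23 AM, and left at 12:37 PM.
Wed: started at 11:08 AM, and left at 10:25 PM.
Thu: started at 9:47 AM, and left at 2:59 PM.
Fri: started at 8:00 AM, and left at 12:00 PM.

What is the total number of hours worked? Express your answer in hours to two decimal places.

30.18 hours

Mon: 5:17 AM–1:15 PM = 7 h 58 min; less 30 min break → 7 h 28 min
Tue: 8:23 AM–12:37 PM = 4 h 14 min; less 30 min break → 3 h 44 min
Wed: 11:08 AM–10:25 PM = 11 h 17 min; less 30 min break → 10 h 47 min
Thu: 9:47 AM–2:59 PM = 5 h 12 min; less 30 min break → 4 h 42 min
Fri: 8:00 AM–12:00 PM = 4 h 0 min; less 30 min break → 3 h 30 min
Total: 7 h 28 min + 3 h 44 min + 10 h 47 min + 4 h 42 min + 3 h 30 min = 30 h 11 min.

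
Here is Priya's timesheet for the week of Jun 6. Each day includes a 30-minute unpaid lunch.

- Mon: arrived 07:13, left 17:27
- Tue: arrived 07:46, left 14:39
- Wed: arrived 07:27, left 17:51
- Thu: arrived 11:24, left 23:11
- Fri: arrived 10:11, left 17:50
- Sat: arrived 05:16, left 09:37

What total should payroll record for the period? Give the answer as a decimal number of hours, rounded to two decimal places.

48.30 hours

Mon: 07:13–17:27 = 10 h 14 min; less 30 min break → 9 h 44 min
Tue: 07:46–14:39 = 6 h 53 min; less 30 min break → 6 h 23 min
Wed: 07:27–17:51 = 10 h 24 min; less 30 min break → 9 h 54 min
Thu: 11:24–23:11 = 11 h 47 min; less 30 min break → 11 h 17 min
Fri: 10:11–17:50 = 7 h 39 min; less 30 min break → 7 h 9 min
Sat: 05:16–09:37 = 4 h 21 min; less 30 min break → 3 h 51 min
Total: 9 h 44 min + 6 h 23 min + 9 h 54 min + 11 h 17 min + 7 h 9 min + 3 h 51 min = 48 h 18 min.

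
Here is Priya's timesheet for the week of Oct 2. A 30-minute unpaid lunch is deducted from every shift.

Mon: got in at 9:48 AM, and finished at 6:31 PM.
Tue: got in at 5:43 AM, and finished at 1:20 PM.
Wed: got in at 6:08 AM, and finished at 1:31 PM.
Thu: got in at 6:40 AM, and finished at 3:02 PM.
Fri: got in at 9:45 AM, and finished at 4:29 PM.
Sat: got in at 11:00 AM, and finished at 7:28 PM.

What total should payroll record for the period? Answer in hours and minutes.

44 h 17 min

Mon: 9:48 AM–6:31 PM = 8 h 43 min; less 30 min break → 8 h 13 min
Tue: 5:43 AM–1:20 PM = 7 h 37 min; less 30 min break → 7 h 7 min
Wed: 6:08 AM–1:31 PM = 7 h 23 min; less 30 min break → 6 h 53 min
Thu: 6:40 AM–3:02 PM = 8 h 22 min; less 30 min break → 7 h 52 min
Fri: 9:45 AM–4:29 PM = 6 h 44 min; less 30 min break → 6 h 14 min
Sat: 11:00 AM–7:28 PM = 8 h 28 min; less 30 min break → 7 h 58 min
Total: 8 h 13 min + 7 h 7 min + 6 h 53 min + 7 h 52 min + 6 h 14 min + 7 h 58 min = 44 h 17 min.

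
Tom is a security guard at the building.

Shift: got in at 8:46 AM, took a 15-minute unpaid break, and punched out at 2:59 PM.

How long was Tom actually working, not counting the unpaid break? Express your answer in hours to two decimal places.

Shift: 8:46 AM–2:59 PM = 6 h 13 min; less 15 min break → 5 h 58 min

5.97 hours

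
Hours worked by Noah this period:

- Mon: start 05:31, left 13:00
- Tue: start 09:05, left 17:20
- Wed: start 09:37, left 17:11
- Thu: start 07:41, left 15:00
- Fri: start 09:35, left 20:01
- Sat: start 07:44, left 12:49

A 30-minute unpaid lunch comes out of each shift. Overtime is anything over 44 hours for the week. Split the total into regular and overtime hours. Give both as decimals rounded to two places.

Mon: 05:31–13:00 = 7 h 29 min; less 30 min break → 6 h 59 min
Tue: 09:05–17:20 = 8 h 15 min; less 30 min break → 7 h 45 min
Wed: 09:37–17:11 = 7 h 34 min; less 30 min break → 7 h 4 min
Thu: 07:41–15:00 = 7 h 19 min; less 30 min break → 6 h 49 min
Fri: 09:35–20:01 = 10 h 26 min; less 30 min break → 9 h 56 min
Sat: 07:44–12:49 = 5 h 5 min; less 30 min break → 4 h 35 min
Total worked: 43 h 8 min = 43.13 h.
Threshold 44 h → overtime 0 h 0 min, regular 43 h 8 min.

Regular 43.13 hours, overtime 0.00 hours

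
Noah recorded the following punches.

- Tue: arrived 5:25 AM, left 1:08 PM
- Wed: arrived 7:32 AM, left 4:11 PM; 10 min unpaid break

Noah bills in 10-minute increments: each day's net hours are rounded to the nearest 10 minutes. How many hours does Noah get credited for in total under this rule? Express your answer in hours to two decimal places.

16.17 hours

Tue: 5:25 AM–1:08 PM = 7 h 43 min → rounds to 7 h 40 min
Wed: 7:32 AM–4:11 PM = 8 h 39 min − 10 min = 8 h 29 min → rounds to 8 h 30 min
Total credited: 16 h 10 min.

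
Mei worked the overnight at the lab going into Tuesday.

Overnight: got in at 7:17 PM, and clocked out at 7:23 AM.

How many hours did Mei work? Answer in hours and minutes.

Overnight: 7:17 PM → midnight = 4 h 43 min; midnight → 7:23 AM = 7 h 23 min; span 12 h 6 min

12 h 6 min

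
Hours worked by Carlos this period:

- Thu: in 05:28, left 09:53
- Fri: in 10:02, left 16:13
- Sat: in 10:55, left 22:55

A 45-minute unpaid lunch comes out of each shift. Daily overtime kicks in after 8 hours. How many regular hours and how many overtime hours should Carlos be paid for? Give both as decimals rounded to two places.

Thu: 05:28–09:53 = 4 h 25 min; less 45 min break → 3 h 40 min
Fri: 10:02–16:13 = 6 h 11 min; less 45 min break → 5 h 26 min
Sat: 10:55–22:55 = 12 h 0 min; less 45 min break → 11 h 15 min
Thu reg 3 h 40 min / OT 0 h 0 min; Fri reg 5 h 26 min / OT 0 h 0 min; Sat reg 8 h 0 min / OT 3 h 15 min.
Totals: regular 17 h 6 min, overtime 3 h 15 min.

Regular 17.10 hours, overtime 3.25 hours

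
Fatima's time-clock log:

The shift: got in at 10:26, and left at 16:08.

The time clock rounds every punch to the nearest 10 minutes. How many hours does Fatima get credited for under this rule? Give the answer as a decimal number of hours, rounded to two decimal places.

5.67 hours

The shift: in 10:26→10:30, out 16:08→16:10; 5 h 40 min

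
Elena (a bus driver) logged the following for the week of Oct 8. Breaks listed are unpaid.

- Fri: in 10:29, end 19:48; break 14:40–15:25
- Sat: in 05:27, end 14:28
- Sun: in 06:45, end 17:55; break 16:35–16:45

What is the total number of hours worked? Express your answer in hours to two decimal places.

28.58 hours

Fri: 10:29–19:48 = 9 h 19 min; less 45 min break → 8 h 34 min
Sat: 05:27–14:28 = 9 h 1 min
Sun: 06:45–17:55 = 11 h 10 min; less 10 min break → 11 h 0 min
Total: 8 h 34 min + 9 h 1 min + 11 h 0 min = 28 h 35 min.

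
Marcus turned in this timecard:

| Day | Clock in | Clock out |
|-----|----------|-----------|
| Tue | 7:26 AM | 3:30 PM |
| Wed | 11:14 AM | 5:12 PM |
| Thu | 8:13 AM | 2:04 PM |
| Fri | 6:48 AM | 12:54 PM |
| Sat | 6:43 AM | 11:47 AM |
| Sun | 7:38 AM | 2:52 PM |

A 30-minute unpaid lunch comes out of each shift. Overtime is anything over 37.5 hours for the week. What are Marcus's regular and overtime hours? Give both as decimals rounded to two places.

Tue: 7:26 AM–3:30 PM = 8 h 4 min; less 30 min break → 7 h 34 min
Wed: 11:14 AM–5:12 PM = 5 h 58 min; less 30 min break → 5 h 28 min
Thu: 8:13 AM–2:04 PM = 5 h 51 min; less 30 min break → 5 h 21 min
Fri: 6:48 AM–12:54 PM = 6 h 6 min; less 30 min break → 5 h 36 min
Sat: 6:43 AM–11:47 AM = 5 h 4 min; less 30 min break → 4 h 34 min
Sun: 7:38 AM–2:52 PM = 7 h 14 min; less 30 min break → 6 h 44 min
Total worked: 35 h 17 min = 35.28 h.
Threshold 37.5 h → overtime 0 h 0 min, regular 35 h 17 min.

Regular 35.28 hours, overtime 0.00 hours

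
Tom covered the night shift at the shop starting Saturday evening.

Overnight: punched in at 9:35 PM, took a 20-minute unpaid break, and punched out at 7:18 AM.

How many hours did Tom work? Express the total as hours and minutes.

9 h 23 min

Overnight: 9:35 PM → midnight = 2 h 25 min; midnight → 7:18 AM = 7 h 18 min; span 9 h 43 min; less 20 min break → 9 h 23 min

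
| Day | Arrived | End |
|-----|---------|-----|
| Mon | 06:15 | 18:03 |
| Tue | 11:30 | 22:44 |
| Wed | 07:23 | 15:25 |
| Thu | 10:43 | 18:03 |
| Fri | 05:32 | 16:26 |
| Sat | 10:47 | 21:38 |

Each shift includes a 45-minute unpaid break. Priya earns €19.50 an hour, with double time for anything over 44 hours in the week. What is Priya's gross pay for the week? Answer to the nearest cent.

Mon: 06:15–18:03 = 11 h 48 min; less 45 min break → 11 h 3 min
Tue: 11:30–22:44 = 11 h 14 min; less 45 min break → 10 h 29 min
Wed: 07:23–15:25 = 8 h 2 min; less 45 min break → 7 h 17 min
Thu: 10:43–18:03 = 7 h 20 min; less 45 min break → 6 h 35 min
Fri: 05:32–16:26 = 10 h 54 min; less 45 min break → 10 h 9 min
Sat: 10:47–21:38 = 10 h 51 min; less 45 min break → 10 h 6 min
Total worked: 55 h 39 min = 3339 min.
Regular 44 h 0 min = 2640 min at €19.50/h; overtime 11 h 39 min = 699 min at €39.00/h.
Pay = (2640 × €19.50 + 699 × €39.00) ÷ 60 = €1312.35.

€1312.35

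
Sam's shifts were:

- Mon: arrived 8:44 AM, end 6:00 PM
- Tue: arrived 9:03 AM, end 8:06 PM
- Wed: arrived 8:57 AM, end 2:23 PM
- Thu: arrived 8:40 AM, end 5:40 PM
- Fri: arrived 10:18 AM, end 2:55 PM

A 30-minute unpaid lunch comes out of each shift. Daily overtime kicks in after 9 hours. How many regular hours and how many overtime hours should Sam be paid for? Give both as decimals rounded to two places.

Regular 35.32 hours, overtime 1.55 hours

Mon: 8:44 AM–6:00 PM = 9 h 16 min; less 30 min break → 8 h 46 min
Tue: 9:03 AM–8:06 PM = 11 h 3 min; less 30 min break → 10 h 33 min
Wed: 8:57 AM–2:23 PM = 5 h 26 min; less 30 min break → 4 h 56 min
Thu: 8:40 AM–5:40 PM = 9 h 0 min; less 30 min break → 8 h 30 min
Fri: 10:18 AM–2:55 PM = 4 h 37 min; less 30 min break → 4 h 7 min
Mon reg 8 h 46 min / OT 0 h 0 min; Tue reg 9 h 0 min / OT 1 h 33 min; Wed reg 4 h 56 min / OT 0 h 0 min; Thu reg 8 h 30 min / OT 0 h 0 min; Fri reg 4 h 7 min / OT 0 h 0 min.
Totals: regular 35 h 19 min, overtime 1 h 33 min.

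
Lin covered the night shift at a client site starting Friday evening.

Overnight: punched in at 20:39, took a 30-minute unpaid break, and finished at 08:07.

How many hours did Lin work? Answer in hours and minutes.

Overnight: 20:39 → midnight = 3 h 21 min; midnight → 08:07 = 8 h 7 min; span 11 h 28 min; less 30 min break → 10 h 58 min

10 h 58 min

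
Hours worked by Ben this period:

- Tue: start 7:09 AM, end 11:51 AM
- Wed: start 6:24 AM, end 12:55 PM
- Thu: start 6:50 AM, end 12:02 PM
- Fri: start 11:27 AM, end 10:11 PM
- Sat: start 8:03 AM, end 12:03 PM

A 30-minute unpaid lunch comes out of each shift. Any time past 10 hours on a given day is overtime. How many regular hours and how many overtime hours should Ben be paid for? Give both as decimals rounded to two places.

Tue: 7:09 AM–11:51 AM = 4 h 42 min; less 30 min break → 4 h 12 min
Wed: 6:24 AM–12:55 PM = 6 h 31 min; less 30 min break → 6 h 1 min
Thu: 6:50 AM–12:02 PM = 5 h 12 min; less 30 min break → 4 h 42 min
Fri: 11:27 AM–10:11 PM = 10 h 44 min; less 30 min break → 10 h 14 min
Sat: 8:03 AM–12:03 PM = 4 h 0 min; less 30 min break → 3 h 30 min
Tue reg 4 h 12 min / OT 0 h 0 min; Wed reg 6 h 1 min / OT 0 h 0 min; Thu reg 4 h 42 min / OT 0 h 0 min; Fri reg 10 h 0 min / OT 0 h 14 min; Sat reg 3 h 30 min / OT 0 h 0 min.
Totals: regular 28 h 25 min, overtime 0 h 14 min.

Regular 28.42 hours, overtime 0.23 hours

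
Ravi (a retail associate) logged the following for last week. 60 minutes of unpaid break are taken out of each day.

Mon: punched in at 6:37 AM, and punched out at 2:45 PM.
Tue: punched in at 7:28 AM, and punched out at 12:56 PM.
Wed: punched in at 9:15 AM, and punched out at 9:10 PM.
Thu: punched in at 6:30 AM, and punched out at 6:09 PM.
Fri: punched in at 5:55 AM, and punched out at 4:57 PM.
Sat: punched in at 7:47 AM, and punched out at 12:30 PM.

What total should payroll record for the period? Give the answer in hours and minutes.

46 h 55 min

Mon: 6:37 AM–2:45 PM = 8 h 8 min; less 60 min break → 7 h 8 min
Tue: 7:28 AM–12:56 PM = 5 h 28 min; less 60 min break → 4 h 28 min
Wed: 9:15 AM–9:10 PM = 11 h 55 min; less 60 min break → 10 h 55 min
Thu: 6:30 AM–6:09 PM = 11 h 39 min; less 60 min break → 10 h 39 min
Fri: 5:55 AM–4:57 PM = 11 h 2 min; less 60 min break → 10 h 2 min
Sat: 7:47 AM–12:30 PM = 4 h 43 min; less 60 min break → 3 h 43 min
Total: 7 h 8 min + 4 h 28 min + 10 h 55 min + 10 h 39 min + 10 h 2 min + 3 h 43 min = 46 h 55 min.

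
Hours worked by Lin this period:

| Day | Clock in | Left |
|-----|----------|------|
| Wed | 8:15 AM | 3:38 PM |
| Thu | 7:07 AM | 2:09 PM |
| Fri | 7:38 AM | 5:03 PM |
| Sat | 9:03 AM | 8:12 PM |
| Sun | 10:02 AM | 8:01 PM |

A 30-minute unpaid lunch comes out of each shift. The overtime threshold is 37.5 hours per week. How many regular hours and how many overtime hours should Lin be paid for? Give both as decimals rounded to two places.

Wed: 8:15 AM–3:38 PM = 7 h 23 min; less 30 min break → 6 h 53 min
Thu: 7:07 AM–2:09 PM = 7 h 2 min; less 30 min break → 6 h 32 min
Fri: 7:38 AM–5:03 PM = 9 h 25 min; less 30 min break → 8 h 55 min
Sat: 9:03 AM–8:12 PM = 11 h 9 min; less 30 min break → 10 h 39 min
Sun: 10:02 AM–8:01 PM = 9 h 59 min; less 30 min break → 9 h 29 min
Total worked: 42 h 28 min = 42.47 h.
Threshold 37.5 h → overtime 4 h 58 min, regular 37 h 30 min.

Regular 37.50 hours, overtime 4.97 hours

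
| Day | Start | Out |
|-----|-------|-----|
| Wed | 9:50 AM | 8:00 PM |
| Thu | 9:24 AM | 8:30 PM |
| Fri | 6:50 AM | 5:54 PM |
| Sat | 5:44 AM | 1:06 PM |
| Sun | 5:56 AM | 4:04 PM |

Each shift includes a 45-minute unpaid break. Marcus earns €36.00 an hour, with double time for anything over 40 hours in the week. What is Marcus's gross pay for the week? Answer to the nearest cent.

Wed: 9:50 AM–8:00 PM = 10 h 10 min; less 45 min break → 9 h 25 min
Thu: 9:24 AM–8:30 PM = 11 h 6 min; less 45 min break → 10 h 21 min
Fri: 6:50 AM–5:54 PM = 11 h 4 min; less 45 min break → 10 h 19 min
Sat: 5:44 AM–1:06 PM = 7 h 22 min; less 45 min break → 6 h 37 min
Sun: 5:56 AM–4:04 PM = 10 h 8 min; less 45 min break → 9 h 23 min
Total worked: 46 h 5 min = 2765 min.
Regular 40 h 0 min = 2400 min at €36.00/h; overtime 6 h 5 min = 365 min at €72.00/h.
Pay = (2400 × €36.00 + 365 × €72.00) ÷ 60 = €1878.00.

€1878.00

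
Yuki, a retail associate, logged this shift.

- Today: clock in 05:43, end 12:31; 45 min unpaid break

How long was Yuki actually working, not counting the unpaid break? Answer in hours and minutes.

Today: 05:43–12:31 = 6 h 48 min; less 45 min break → 6 h 3 min

6 h 3 min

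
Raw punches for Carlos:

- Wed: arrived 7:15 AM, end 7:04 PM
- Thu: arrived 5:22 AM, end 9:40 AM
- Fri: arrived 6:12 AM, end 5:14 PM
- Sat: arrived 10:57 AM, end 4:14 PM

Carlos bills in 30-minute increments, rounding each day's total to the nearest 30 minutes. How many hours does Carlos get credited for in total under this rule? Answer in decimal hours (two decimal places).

Wed: 7:15 AM–7:04 PM = 11 h 49 min → rounds to 12 h 0 min
Thu: 5:22 AM–9:40 AM = 4 h 18 min → rounds to 4 h 30 min
Fri: 6:12 AM–5:14 PM = 11 h 2 min → rounds to 11 h 0 min
Sat: 10:57 AM–4:14 PM = 5 h 17 min → rounds to 5 h 30 min
Total credited: 33 h 0 min.

33.00 hours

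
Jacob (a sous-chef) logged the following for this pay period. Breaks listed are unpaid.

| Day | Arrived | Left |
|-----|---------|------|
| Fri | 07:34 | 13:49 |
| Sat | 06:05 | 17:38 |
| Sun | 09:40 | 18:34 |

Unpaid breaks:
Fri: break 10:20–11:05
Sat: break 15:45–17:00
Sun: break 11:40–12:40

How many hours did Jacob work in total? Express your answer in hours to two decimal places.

23.70 hours

Fri: 07:34–13:49 = 6 h 15 min; less 45 min break → 5 h 30 min
Sat: 06:05–17:38 = 11 h 33 min; less 75 min break → 10 h 18 min
Sun: 09:40–18:34 = 8 h 54 min; less 60 min break → 7 h 54 min
Total: 5 h 30 min + 10 h 18 min + 7 h 54 min = 23 h 42 min.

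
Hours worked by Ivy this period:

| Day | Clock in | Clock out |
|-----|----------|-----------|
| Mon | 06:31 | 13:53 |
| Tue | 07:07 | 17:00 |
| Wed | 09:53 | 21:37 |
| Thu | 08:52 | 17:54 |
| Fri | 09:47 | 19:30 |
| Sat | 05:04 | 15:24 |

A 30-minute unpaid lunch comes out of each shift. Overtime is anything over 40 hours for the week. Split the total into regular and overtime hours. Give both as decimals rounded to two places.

Mon: 06:31–13:53 = 7 h 22 min; less 30 min break → 6 h 52 min
Tue: 07:07–17:00 = 9 h 53 min; less 30 min break → 9 h 23 min
Wed: 09:53–21:37 = 11 h 44 min; less 30 min break → 11 h 14 min
Thu: 08:52–17:54 = 9 h 2 min; less 30 min break → 8 h 32 min
Fri: 09:47–19:30 = 9 h 43 min; less 30 min break → 9 h 13 min
Sat: 05:04–15:24 = 10 h 20 min; less 30 min break → 9 h 50 min
Total worked: 55 h 4 min = 55.07 h.
Threshold 40 h → overtime 15 h 4 min, regular 40 h 0 min.

Regular 40.00 hours, overtime 15.07 hours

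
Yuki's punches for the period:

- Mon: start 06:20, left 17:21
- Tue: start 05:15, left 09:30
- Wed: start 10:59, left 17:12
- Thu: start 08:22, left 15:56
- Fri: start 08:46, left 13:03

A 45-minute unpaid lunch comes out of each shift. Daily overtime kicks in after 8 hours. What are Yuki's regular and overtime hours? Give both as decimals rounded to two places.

Mon: 06:20–17:21 = 11 h 1 min; less 45 min break → 10 h 16 min
Tue: 05:15–09:30 = 4 h 15 min; less 45 min break → 3 h 30 min
Wed: 10:59–17:12 = 6 h 13 min; less 45 min break → 5 h 28 min
Thu: 08:22–15:56 = 7 h 34 min; less 45 min break → 6 h 49 min
Fri: 08:46–13:03 = 4 h 17 min; less 45 min break → 3 h 32 min
Mon reg 8 h 0 min / OT 2 h 16 min; Tue reg 3 h 30 min / OT 0 h 0 min; Wed reg 5 h 28 min / OT 0 h 0 min; Thu reg 6 h 49 min / OT 0 h 0 min; Fri reg 3 h 32 min / OT 0 h 0 min.
Totals: regular 27 h 19 min, overtime 2 h 16 min.

Regular 27.32 hours, overtime 2.27 hours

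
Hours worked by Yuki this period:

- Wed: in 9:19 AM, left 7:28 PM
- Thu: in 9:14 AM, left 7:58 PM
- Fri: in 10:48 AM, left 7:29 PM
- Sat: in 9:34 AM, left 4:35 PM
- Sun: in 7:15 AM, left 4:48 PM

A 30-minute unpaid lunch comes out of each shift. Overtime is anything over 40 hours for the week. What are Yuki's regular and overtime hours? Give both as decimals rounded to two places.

Regular 40.00 hours, overtime 3.63 hours

Wed: 9:19 AM–7:28 PM = 10 h 9 min; less 30 min break → 9 h 39 min
Thu: 9:14 AM–7:58 PM = 10 h 44 min; less 30 min break → 10 h 14 min
Fri: 10:48 AM–7:29 PM = 8 h 41 min; less 30 min break → 8 h 11 min
Sat: 9:34 AM–4:35 PM = 7 h 1 min; less 30 min break → 6 h 31 min
Sun: 7:15 AM–4:48 PM = 9 h 33 min; less 30 min break → 9 h 3 min
Total worked: 43 h 38 min = 43.63 h.
Threshold 40 h → overtime 3 h 38 min, regular 40 h 0 min.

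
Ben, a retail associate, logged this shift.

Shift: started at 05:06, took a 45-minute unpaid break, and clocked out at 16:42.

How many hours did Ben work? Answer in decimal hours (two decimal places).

10.85 hours

Shift: 05:06–16:42 = 11 h 36 min; less 45 min break → 10 h 51 min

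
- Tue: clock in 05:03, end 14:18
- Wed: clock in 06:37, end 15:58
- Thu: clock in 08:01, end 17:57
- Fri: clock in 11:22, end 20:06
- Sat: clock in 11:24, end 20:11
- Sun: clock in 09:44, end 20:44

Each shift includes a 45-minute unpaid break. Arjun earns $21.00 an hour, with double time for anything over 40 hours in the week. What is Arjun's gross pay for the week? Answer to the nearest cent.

Tue: 05:03–14:18 = 9 h 15 min; less 45 min break → 8 h 30 min
Wed: 06:37–15:58 = 9 h 21 min; less 45 min break → 8 h 36 min
Thu: 08:01–17:57 = 9 h 56 min; less 45 min break → 9 h 11 min
Fri: 11:22–20:06 = 8 h 44 min; less 45 min break → 7 h 59 min
Sat: 11:24–20:11 = 8 h 47 min; less 45 min break → 8 h 2 min
Sun: 09:44–20:44 = 11 h 0 min; less 45 min break → 10 h 15 min
Total worked: 52 h 33 min = 3153 min.
Regular 40 h 0 min = 2400 min at $21.00/h; overtime 12 h 33 min = 753 min at $42.00/h.
Pay = (2400 × $21.00 + 753 × $42.00) ÷ 60 = $1367.10.

$1367.10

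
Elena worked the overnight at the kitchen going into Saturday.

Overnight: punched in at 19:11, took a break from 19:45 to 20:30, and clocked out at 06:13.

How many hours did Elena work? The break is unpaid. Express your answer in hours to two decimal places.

10.28 hours

Overnight: 19:11 → midnight = 4 h 49 min; midnight → 06:13 = 6 h 13 min; span 11 h 2 min; less 45 min break → 10 h 17 min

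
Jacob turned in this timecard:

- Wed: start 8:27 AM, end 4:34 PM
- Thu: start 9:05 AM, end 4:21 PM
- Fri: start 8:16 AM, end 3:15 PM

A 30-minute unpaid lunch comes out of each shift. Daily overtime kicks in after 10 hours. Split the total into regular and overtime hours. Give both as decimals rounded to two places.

Regular 20.87 hours, overtime 0.00 hours

Wed: 8:27 AM–4:34 PM = 8 h 7 min; less 30 min break → 7 h 37 min
Thu: 9:05 AM–4:21 PM = 7 h 16 min; less 30 min break → 6 h 46 min
Fri: 8:16 AM–3:15 PM = 6 h 59 min; less 30 min break → 6 h 29 min
Wed reg 7 h 37 min / OT 0 h 0 min; Thu reg 6 h 46 min / OT 0 h 0 min; Fri reg 6 h 29 min / OT 0 h 0 min.
Totals: regular 20 h 52 min, overtime 0 h 0 min.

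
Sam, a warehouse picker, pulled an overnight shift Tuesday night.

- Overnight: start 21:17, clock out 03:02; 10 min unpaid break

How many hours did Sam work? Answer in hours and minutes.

5 h 35 min

Overnight: 21:17 → midnight = 2 h 43 min; midnight → 03:02 = 3 h 2 min; span 5 h 45 min; less 10 min break → 5 h 35 min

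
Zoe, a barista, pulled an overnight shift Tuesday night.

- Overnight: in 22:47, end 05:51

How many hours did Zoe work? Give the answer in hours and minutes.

Overnight: 22:47 → midnight = 1 h 13 min; midnight → 05:51 = 5 h 51 min; span 7 h 4 min

7 h 4 min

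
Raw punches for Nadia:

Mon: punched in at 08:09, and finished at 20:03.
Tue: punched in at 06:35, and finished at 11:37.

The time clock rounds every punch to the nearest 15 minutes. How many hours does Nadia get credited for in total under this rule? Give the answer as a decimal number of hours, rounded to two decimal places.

Mon: in 08:09→08:15, out 20:03→20:00; 11 h 45 min
Tue: in 06:35→06:30, out 11:37→11:30; 5 h 0 min
Total credited: 16 h 45 min.

16.75 hours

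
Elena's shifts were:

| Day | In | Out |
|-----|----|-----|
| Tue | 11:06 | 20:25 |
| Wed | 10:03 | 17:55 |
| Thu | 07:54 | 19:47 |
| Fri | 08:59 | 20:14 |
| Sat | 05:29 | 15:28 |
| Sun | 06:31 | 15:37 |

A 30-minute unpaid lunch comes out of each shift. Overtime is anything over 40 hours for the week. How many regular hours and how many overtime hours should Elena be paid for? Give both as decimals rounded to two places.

Regular 40.00 hours, overtime 16.40 hours

Tue: 11:06–20:25 = 9 h 19 min; less 30 min break → 8 h 49 min
Wed: 10:03–17:55 = 7 h 52 min; less 30 min break → 7 h 22 min
Thu: 07:54–19:47 = 11 h 53 min; less 30 min break → 11 h 23 min
Fri: 08:59–20:14 = 11 h 15 min; less 30 min break → 10 h 45 min
Sat: 05:29–15:28 = 9 h 59 min; less 30 min break → 9 h 29 min
Sun: 06:31–15:37 = 9 h 6 min; less 30 min break → 8 h 36 min
Total worked: 56 h 24 min = 56.40 h.
Threshold 40 h → overtime 16 h 24 min, regular 40 h 0 min.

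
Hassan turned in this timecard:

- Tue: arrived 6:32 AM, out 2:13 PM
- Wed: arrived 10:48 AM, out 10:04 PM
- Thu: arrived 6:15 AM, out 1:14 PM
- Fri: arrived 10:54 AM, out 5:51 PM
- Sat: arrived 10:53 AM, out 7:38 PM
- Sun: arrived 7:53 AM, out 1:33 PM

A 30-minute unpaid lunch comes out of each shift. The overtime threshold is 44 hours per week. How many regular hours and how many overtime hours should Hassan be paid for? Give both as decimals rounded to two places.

Regular 44.00 hours, overtime 0.30 hours

Tue: 6:32 AM–2:13 PM = 7 h 41 min; less 30 min break → 7 h 11 min
Wed: 10:48 AM–10:04 PM = 11 h 16 min; less 30 min break → 10 h 46 min
Thu: 6:15 AM–1:14 PM = 6 h 59 min; less 30 min break → 6 h 29 min
Fri: 10:54 AM–5:51 PM = 6 h 57 min; less 30 min break → 6 h 27 min
Sat: 10:53 AM–7:38 PM = 8 h 45 min; less 30 min break → 8 h 15 min
Sun: 7:53 AM–1:33 PM = 5 h 40 min; less 30 min break → 5 h 10 min
Total worked: 44 h 18 min = 44.30 h.
Threshold 44 h → overtime 0 h 18 min, regular 44 h 0 min.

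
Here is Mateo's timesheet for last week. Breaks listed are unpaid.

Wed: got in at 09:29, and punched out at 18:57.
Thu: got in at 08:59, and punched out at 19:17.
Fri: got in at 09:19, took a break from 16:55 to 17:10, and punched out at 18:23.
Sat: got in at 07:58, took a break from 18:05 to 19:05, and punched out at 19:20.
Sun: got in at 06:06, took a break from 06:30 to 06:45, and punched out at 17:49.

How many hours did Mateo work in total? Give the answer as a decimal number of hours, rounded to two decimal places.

50.42 hours

Wed: 09:29–18:57 = 9 h 28 min
Thu: 08:59–19:17 = 10 h 18 min
Fri: 09:19–18:23 = 9 h 4 min; less 15 min break → 8 h 49 min
Sat: 07:58–19:20 = 11 h 22 min; less 60 min break → 10 h 22 min
Sun: 06:06–17:49 = 11 h 43 min; less 15 min break → 11 h 28 min
Total: 9 h 28 min + 10 h 18 min + 8 h 49 min + 10 h 22 min + 11 h 28 min = 50 h 25 min.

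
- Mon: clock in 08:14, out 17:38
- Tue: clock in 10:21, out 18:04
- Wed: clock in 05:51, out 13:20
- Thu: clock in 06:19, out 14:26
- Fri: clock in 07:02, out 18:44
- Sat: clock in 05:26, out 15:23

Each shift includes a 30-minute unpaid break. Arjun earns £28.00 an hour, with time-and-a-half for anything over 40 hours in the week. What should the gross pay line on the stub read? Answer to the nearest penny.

Mon: 08:14–17:38 = 9 h 24 min; less 30 min break → 8 h 54 min
Tue: 10:21–18:04 = 7 h 43 min; less 30 min break → 7 h 13 min
Wed: 05:51–13:20 = 7 h 29 min; less 30 min break → 6 h 59 min
Thu: 06:19–14:26 = 8 h 7 min; less 30 min break → 7 h 37 min
Fri: 07:02–18:44 = 11 h 42 min; less 30 min break → 11 h 12 min
Sat: 05:26–15:23 = 9 h 57 min; less 30 min break → 9 h 27 min
Total worked: 51 h 22 min = 3082 min.
Regular 40 h 0 min = 2400 min at £28.00/h; overtime 11 h 22 min = 682 min at £42.00/h.
Pay = (2400 × £28.00 + 682 × £42.00) ÷ 60 = £1597.40.

£1597.40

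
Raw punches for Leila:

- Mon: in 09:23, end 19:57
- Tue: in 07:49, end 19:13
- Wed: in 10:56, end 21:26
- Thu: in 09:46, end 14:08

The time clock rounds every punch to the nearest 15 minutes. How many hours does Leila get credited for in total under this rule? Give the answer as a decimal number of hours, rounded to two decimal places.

Mon: in 09:23→09:30, out 19:57→20:00; 10 h 30 min
Tue: in 07:49→07:45, out 19:13→19:15; 11 h 30 min
Wed: in 10:56→11:00, out 21:26→21:30; 10 h 30 min
Thu: in 09:46→09:45, out 14:08→14:15; 4 h 30 min
Total credited: 37 h 0 min.

37.00 hours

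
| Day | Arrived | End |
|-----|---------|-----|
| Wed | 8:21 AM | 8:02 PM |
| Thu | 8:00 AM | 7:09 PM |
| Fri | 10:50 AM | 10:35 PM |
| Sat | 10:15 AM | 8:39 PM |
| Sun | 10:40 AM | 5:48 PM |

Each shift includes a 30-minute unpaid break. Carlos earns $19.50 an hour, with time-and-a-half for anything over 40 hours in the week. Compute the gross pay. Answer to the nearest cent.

Wed: 8:21 AM–8:02 PM = 11 h 41 min; less 30 min break → 11 h 11 min
Thu: 8:00 AM–7:09 PM = 11 h 9 min; less 30 min break → 10 h 39 min
Fri: 10:50 AM–10:35 PM = 11 h 45 min; less 30 min break → 11 h 15 min
Sat: 10:15 AM–8:39 PM = 10 h 24 min; less 30 min break → 9 h 54 min
Sun: 10:40 AM–5:48 PM = 7 h 8 min; less 30 min break → 6 h 38 min
Total worked: 49 h 37 min = 2977 min.
Regular 40 h 0 min = 2400 min at $19.50/h; overtime 9 h 37 min = 577 min at $29.25/h.
Pay = (2400 × $19.50 + 577 × $29.25) ÷ 60 = $1061.29.

$1061.29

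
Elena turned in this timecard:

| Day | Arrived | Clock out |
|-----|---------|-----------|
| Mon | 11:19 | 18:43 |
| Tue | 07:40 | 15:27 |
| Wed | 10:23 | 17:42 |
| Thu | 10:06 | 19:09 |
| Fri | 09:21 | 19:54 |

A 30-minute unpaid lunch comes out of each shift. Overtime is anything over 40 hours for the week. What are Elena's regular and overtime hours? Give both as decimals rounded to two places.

Mon: 11:19–18:43 = 7 h 24 min; less 30 min break → 6 h 54 min
Tue: 07:40–15:27 = 7 h 47 min; less 30 min break → 7 h 17 min
Wed: 10:23–17:42 = 7 h 19 min; less 30 min break → 6 h 49 min
Thu: 10:06–19:09 = 9 h 3 min; less 30 min break → 8 h 33 min
Fri: 09:21–19:54 = 10 h 33 min; less 30 min break → 10 h 3 min
Total worked: 39 h 36 min = 39.60 h.
Threshold 40 h → overtime 0 h 0 min, regular 39 h 36 min.

Regular 39.60 hours, overtime 0.00 hours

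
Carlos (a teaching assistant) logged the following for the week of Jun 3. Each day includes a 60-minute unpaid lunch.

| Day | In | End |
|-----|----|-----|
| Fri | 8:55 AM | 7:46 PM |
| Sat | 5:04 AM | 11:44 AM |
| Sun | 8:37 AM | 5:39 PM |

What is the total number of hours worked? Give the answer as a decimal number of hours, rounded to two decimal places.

Fri: 8:55 AM–7:46 PM = 10 h 51 min; less 60 min break → 9 h 51 min
Sat: 5:04 AM–11:44 AM = 6 h 40 min; less 60 min break → 5 h 40 min
Sun: 8:37 AM–5:39 PM = 9 h 2 min; less 60 min break → 8 h 2 min
Total: 9 h 51 min + 5 h 40 min + 8 h 2 min = 23 h 33 min.

23.55 hours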